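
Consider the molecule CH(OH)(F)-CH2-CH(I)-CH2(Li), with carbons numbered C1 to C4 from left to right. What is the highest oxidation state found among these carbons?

Each bond to a more electronegative atom (O, N, halogen) counts +1, each bond to a less electronegative atom (H, metal, B, Si) counts −1, and each C–C bond counts 0. Tallying each carbon:
C1: 1C, 1H, 1O, 1F → 0 − 1 + 1 + 1 = +1
C2: 2C, 2H → 0 − 2 = -2
C3: 2C, 1H, 1I → 0 − 1 + 1 = 0
C4: 1C, 2H, 1Li → 0 − 2 − 1 = -3
The highest value is +1.

+1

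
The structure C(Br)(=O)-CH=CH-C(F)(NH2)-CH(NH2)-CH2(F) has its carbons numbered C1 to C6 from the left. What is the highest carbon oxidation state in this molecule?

+3

Bonds to more-electronegative neighbours contribute +1 each, bonds to H or metals contribute −1 each, and C–C bonds contribute 0. Tallying each carbon:
C1: 1C, 2O, 1Br → 0 + 2 + 1 = +3
C2: 3C, 1H → 0 − 1 = -1
C3: 3C, 1H → 0 − 1 = -1
C4: 2C, 1N, 1F → 0 + 1 + 1 = +2
C5: 2C, 1H, 1N → 0 − 1 + 1 = 0
C6: 1C, 2H, 1F → 0 − 2 + 1 = -1
The highest value is +3.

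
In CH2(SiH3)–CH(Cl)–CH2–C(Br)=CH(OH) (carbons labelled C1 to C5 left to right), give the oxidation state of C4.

C4 has one bond to C (0), a double bond to C (2×0 = 0), one bond to Br (+1).
Oxidation state = 0 + 0 + 1 = +1.

+1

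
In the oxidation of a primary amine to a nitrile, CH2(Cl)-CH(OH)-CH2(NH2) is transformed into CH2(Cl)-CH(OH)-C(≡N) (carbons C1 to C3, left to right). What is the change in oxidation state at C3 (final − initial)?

+4

Before: C3 has 1 bond to C, 2 bonds to H, 1 bond to N → oxidation state -1.
After: C3 has 1 bond to C, 3 bonds to N → oxidation state +3.
Δ = +3 − (-1) = +4, so this is an oxidation at C3.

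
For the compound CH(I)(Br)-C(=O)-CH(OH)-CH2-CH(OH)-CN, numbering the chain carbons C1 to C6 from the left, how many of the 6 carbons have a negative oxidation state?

Tallying each carbon's bonds:
C1: 1C, 1H, 1Br, 1I → 0 − 1 + 1 + 1 = +1
C2: 2C, 2O → 0 + 2 = +2
C3: 2C, 1H, 1O → 0 − 1 + 1 = 0
C4: 2C, 2H → 0 − 2 = -2
C5: 2C, 1H, 1O → 0 − 1 + 1 = 0
C6: 1C, 3N → 0 + 3 = +3
1 carbon (C4) meets the condition.

1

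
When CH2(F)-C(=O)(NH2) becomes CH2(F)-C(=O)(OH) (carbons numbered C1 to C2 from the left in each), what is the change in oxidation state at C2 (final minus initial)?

Before: C2 has 1 bond to C, 2 bonds to O, 1 bond to N → oxidation state +3.
After: C2 has 1 bond to C, 3 bonds to O → oxidation state +3.
Δ = +3 − (+3) = 0, so no net redox change at C2.

0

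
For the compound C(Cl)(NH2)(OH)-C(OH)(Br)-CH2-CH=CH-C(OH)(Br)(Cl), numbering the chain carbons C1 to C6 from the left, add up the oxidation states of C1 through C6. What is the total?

+4

Tallying each carbon's bonds:
C1: 1C, 1O, 1N, 1Cl → 0 + 1 + 1 + 1 = +3
C2: 2C, 1O, 1Br → 0 + 1 + 1 = +2
C3: 2C, 2H → 0 − 2 = -2
C4: 3C, 1H → 0 − 1 = -1
C5: 3C, 1H → 0 − 1 = -1
C6: 1C, 1O, 1Cl, 1Br → 0 + 1 + 1 + 1 = +3
Sum = +3 + 2 − 2 − 1 − 1 + 3 = +4.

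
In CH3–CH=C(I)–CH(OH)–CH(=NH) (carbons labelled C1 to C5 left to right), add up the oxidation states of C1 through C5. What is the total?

Assign +1 per bond to O/N/halogen, −1 per bond to H or an electropositive element, and 0 per bond to carbon. Tallying each carbon:
C1: 1C, 3H → 0 − 3 = -3
C2: 3C, 1H → 0 − 1 = -1
C3: 3C, 1I → 0 + 1 = +1
C4: 2C, 1H, 1O → 0 − 1 + 1 = 0
C5: 1C, 1H, 2N → 0 − 1 + 2 = +1
Sum = -3 − 1 + 1 + 0 + 1 = -2.

-2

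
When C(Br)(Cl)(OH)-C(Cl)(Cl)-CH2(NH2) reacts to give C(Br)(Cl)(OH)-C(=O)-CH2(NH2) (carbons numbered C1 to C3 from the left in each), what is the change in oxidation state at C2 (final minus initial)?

Before: C2 has 2 bonds to C, 2 bonds to Cl → oxidation state +2.
After: C2 has 2 bonds to C, 2 bonds to O → oxidation state +2.
Δ = +2 − (+2) = 0, so no net redox change at C2.

0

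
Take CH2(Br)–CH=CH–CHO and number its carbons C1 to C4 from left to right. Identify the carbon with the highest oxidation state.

Bonds to more-electronegative neighbours contribute +1 each, bonds to H or metals contribute −1 each, and C–C bonds contribute 0. Tallying each carbon:
C1: 1C, 2H, 1Br → 0 − 2 + 1 = -1
C2: 3C, 1H → 0 − 1 = -1
C3: 3C, 1H → 0 − 1 = -1
C4: 1C, 1H, 2O → 0 − 1 + 2 = +1
The most oxidised carbon is C4 at +1.

C4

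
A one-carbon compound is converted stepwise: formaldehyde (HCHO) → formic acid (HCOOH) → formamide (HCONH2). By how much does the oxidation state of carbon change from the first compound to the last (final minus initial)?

+2

Carbon oxidation states along the series — formaldehyde: 0, formic acid: +2, formamide: +2.
Net change = +2 − (0) = +2.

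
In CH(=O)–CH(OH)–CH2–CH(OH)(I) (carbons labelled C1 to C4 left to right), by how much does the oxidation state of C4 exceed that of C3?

C4: 1C, 1H, 1O, 1I → 0 − 1 + 1 + 1 = +1
C3: 2C, 2H → 0 − 2 = -2
Difference: +1 − (-2) = +3.

+3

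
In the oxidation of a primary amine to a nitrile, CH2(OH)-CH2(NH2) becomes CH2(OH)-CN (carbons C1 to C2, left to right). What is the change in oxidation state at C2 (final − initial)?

Before: C2 has 1 bond to C, 2 bonds to H, 1 bond to N → oxidation state -1.
After: C2 has 1 bond to C, 3 bonds to N → oxidation state +3.
Δ = +3 − (-1) = +4, so this is an oxidation at C2.

+4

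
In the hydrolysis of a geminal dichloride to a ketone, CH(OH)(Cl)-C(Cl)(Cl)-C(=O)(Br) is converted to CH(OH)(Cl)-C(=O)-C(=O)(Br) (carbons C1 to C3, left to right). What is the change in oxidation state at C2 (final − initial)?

0

Before: C2 has 2 bonds to C, 2 bonds to Cl → oxidation state +2.
After: C2 has 2 bonds to C, 2 bonds to O → oxidation state +2.
Δ = +2 − (+2) = 0, so no net redox change at C2.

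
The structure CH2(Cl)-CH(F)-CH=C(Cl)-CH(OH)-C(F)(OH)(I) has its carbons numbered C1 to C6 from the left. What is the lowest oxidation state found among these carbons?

Tallying each carbon's bonds:
C1: 1C, 2H, 1Cl → 0 − 2 + 1 = -1
C2: 2C, 1H, 1F → 0 − 1 + 1 = 0
C3: 3C, 1H → 0 − 1 = -1
C4: 3C, 1Cl → 0 + 1 = +1
C5: 2C, 1H, 1O → 0 − 1 + 1 = 0
C6: 1C, 1O, 1F, 1I → 0 + 1 + 1 + 1 = +3
The lowest value is -1.

-1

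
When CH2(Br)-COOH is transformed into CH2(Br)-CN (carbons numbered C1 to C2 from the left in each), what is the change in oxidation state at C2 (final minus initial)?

0

Before: C2 has 1 bond to C, 3 bonds to O → oxidation state +3.
After: C2 has 1 bond to C, 3 bonds to N → oxidation state +3.
Δ = +3 − (+3) = 0, so no net redox change at C2.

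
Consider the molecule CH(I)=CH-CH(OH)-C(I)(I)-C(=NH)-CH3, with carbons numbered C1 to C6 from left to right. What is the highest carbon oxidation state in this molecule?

Assign +1 per bond to O/N/halogen, −1 per bond to H or an electropositive element, and 0 per bond to carbon. Tallying each carbon:
C1: 2C, 1H, 1I → 0 − 1 + 1 = 0
C2: 3C, 1H → 0 − 1 = -1
C3: 2C, 1H, 1O → 0 − 1 + 1 = 0
C4: 2C, 2I → 0 + 2 = +2
C5: 2C, 2N → 0 + 2 = +2
C6: 1C, 3H → 0 − 3 = -3
The highest value is +2.

+2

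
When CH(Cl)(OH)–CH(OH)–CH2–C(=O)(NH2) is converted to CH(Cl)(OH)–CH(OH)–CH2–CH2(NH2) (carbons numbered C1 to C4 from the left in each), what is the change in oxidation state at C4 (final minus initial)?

-4

Before: C4 has 1 bond to C, 2 bonds to O, 1 bond to N → oxidation state +3.
After: C4 has 1 bond to C, 2 bonds to H, 1 bond to N → oxidation state -1.
Δ = -1 − (+3) = -4, so this is a reduction at C4.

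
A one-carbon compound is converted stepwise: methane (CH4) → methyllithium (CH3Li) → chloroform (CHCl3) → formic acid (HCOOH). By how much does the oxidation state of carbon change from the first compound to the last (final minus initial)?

Carbon oxidation states along the series — methane: -4, methyllithium: -4, chloroform: +2, formic acid: +2.
Net change = +2 − (-4) = +6.

+6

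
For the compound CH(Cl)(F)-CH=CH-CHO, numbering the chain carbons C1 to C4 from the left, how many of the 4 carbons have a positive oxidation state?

Tallying each carbon's bonds:
C1: 1C, 1H, 1F, 1Cl → 0 − 1 + 1 + 1 = +1
C2: 3C, 1H → 0 − 1 = -1
C3: 3C, 1H → 0 − 1 = -1
C4: 1C, 1H, 2O → 0 − 1 + 2 = +1
2 carbons (C1, C4) meet the condition.

2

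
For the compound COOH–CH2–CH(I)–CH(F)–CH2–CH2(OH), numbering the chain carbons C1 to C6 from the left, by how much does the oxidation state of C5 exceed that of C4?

C5: 2C, 2H → 0 − 2 = -2
C4: 2C, 1H, 1F → 0 − 1 + 1 = 0
Difference: -2 − (0) = -2.

-2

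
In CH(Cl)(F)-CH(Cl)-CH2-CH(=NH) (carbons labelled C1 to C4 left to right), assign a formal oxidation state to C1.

C1 has one bond to C (0), one bond to H (-1), one bond to Cl (+1), one bond to F (+1).
Oxidation state = 0 − 1 + 1 + 1 = +1.

+1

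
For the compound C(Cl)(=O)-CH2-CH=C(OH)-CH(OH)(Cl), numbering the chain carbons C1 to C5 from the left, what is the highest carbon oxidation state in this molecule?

+3

Tallying each carbon's bonds:
C1: 1C, 2O, 1Cl → 0 + 2 + 1 = +3
C2: 2C, 2H → 0 − 2 = -2
C3: 3C, 1H → 0 − 1 = -1
C4: 3C, 1O → 0 + 1 = +1
C5: 1C, 1H, 1O, 1Cl → 0 − 1 + 1 + 1 = +1
The highest value is +3.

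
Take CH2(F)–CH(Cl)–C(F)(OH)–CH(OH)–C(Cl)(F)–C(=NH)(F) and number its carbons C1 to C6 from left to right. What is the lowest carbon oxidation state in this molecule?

Tallying each carbon's bonds:
C1: 1C, 2H, 1F → 0 − 2 + 1 = -1
C2: 2C, 1H, 1Cl → 0 − 1 + 1 = 0
C3: 2C, 1O, 1F → 0 + 1 + 1 = +2
C4: 2C, 1H, 1O → 0 − 1 + 1 = 0
C5: 2C, 1F, 1Cl → 0 + 1 + 1 = +2
C6: 1C, 2N, 1F → 0 + 2 + 1 = +3
The lowest value is -1.

-1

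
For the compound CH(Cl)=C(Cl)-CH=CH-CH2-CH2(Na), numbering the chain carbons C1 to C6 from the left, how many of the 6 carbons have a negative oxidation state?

Tallying each carbon's bonds:
C1: 2C, 1H, 1Cl → 0 − 1 + 1 = 0
C2: 3C, 1Cl → 0 + 1 = +1
C3: 3C, 1H → 0 − 1 = -1
C4: 3C, 1H → 0 − 1 = -1
C5: 2C, 2H → 0 − 2 = -2
C6: 1C, 2H, 1Na → 0 − 2 − 1 = -3
4 carbons (C3, C4, C5, C6) meet the condition.

4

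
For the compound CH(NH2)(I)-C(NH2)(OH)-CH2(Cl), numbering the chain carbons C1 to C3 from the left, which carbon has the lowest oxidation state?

Each bond to a more electronegative atom (O, N, halogen) counts +1, each bond to a less electronegative atom (H, metal, B, Si) counts −1, and each C–C bond counts 0. Tallying each carbon:
C1: 1C, 1H, 1N, 1I → 0 − 1 + 1 + 1 = +1
C2: 2C, 1O, 1N → 0 + 1 + 1 = +2
C3: 1C, 2H, 1Cl → 0 − 2 + 1 = -1
The most reduced carbon is C3 at -1.

C3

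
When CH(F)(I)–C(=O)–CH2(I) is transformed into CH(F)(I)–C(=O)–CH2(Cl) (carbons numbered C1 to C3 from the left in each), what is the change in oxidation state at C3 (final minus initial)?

Before: C3 has 1 bond to C, 2 bonds to H, 1 bond to I → oxidation state -1.
After: C3 has 1 bond to C, 2 bonds to H, 1 bond to Cl → oxidation state -1.
Δ = -1 − (-1) = 0, so no net redox change at C3.

0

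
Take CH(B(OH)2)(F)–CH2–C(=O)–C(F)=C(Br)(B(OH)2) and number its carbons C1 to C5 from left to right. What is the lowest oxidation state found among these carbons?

-2

Tallying each carbon's bonds:
C1: 1C, 1H, 1F, 1B → 0 − 1 + 1 − 1 = -1
C2: 2C, 2H → 0 − 2 = -2
C3: 2C, 2O → 0 + 2 = +2
C4: 3C, 1F → 0 + 1 = +1
C5: 2C, 1Br, 1B → 0 + 1 − 1 = 0
The lowest value is -2.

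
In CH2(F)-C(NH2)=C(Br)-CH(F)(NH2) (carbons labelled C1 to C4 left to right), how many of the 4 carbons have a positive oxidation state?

3

Tallying each carbon's bonds:
C1: 1C, 2H, 1F → 0 − 2 + 1 = -1
C2: 3C, 1N → 0 + 1 = +1
C3: 3C, 1Br → 0 + 1 = +1
C4: 1C, 1H, 1N, 1F → 0 − 1 + 1 + 1 = +1
3 carbons (C2, C3, C4) meet the condition.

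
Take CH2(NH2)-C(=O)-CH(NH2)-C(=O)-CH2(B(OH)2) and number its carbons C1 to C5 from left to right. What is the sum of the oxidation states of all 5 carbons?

Each bond to a more electronegative atom (O, N, halogen) counts +1, each bond to a less electronegative atom (H, metal, B, Si) counts −1, and each C–C bond counts 0. Tallying each carbon:
C1: 1C, 2H, 1N → 0 − 2 + 1 = -1
C2: 2C, 2O → 0 + 2 = +2
C3: 2C, 1H, 1N → 0 − 1 + 1 = 0
C4: 2C, 2O → 0 + 2 = +2
C5: 1C, 2H, 1B → 0 − 2 − 1 = -3
Sum = -1 + 2 + 0 + 2 − 3 = 0.

0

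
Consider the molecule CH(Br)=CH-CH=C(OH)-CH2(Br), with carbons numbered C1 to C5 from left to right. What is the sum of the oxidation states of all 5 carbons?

Tallying each carbon's bonds:
C1: 2C, 1H, 1Br → 0 − 1 + 1 = 0
C2: 3C, 1H → 0 − 1 = -1
C3: 3C, 1H → 0 − 1 = -1
C4: 3C, 1O → 0 + 1 = +1
C5: 1C, 2H, 1Br → 0 − 2 + 1 = -1
Sum = 0 − 1 − 1 + 1 − 1 = -2.

-2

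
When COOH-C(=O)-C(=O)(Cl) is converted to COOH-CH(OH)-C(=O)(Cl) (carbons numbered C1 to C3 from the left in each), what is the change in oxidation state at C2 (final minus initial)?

Before: C2 has 2 bonds to C, 2 bonds to O → oxidation state +2.
After: C2 has 2 bonds to C, 1 bond to H, 1 bond to O → oxidation state 0.
Δ = 0 − (+2) = -2, so this is a reduction at C2.

-2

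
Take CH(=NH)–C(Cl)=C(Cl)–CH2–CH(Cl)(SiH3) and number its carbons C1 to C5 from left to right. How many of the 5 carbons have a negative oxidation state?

Each bond to a more electronegative atom (O, N, halogen) counts +1, each bond to a less electronegative atom (H, metal, B, Si) counts −1, and each C–C bond counts 0. Tallying each carbon:
C1: 1C, 1H, 2N → 0 − 1 + 2 = +1
C2: 3C, 1Cl → 0 + 1 = +1
C3: 3C, 1Cl → 0 + 1 = +1
C4: 2C, 2H → 0 − 2 = -2
C5: 1C, 1H, 1Cl, 1Si → 0 − 1 + 1 − 1 = -1
2 carbons (C4, C5) meet the condition.

2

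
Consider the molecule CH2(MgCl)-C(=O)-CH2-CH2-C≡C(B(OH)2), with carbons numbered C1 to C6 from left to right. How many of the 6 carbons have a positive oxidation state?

1

Each bond to a more electronegative atom (O, N, halogen) counts +1, each bond to a less electronegative atom (H, metal, B, Si) counts −1, and each C–C bond counts 0. Tallying each carbon:
C1: 1C, 2H, 1Mg → 0 − 2 − 1 = -3
C2: 2C, 2O → 0 + 2 = +2
C3: 2C, 2H → 0 − 2 = -2
C4: 2C, 2H → 0 − 2 = -2
C5: 4C → 0 = 0
C6: 3C, 1B → 0 − 1 = -1
1 carbon (C2) meets the condition.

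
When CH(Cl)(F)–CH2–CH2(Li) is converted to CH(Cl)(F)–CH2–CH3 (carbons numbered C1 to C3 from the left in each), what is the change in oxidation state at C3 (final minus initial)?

Before: C3 has 1 bond to C, 2 bonds to H, 1 bond to Li → oxidation state -3.
After: C3 has 1 bond to C, 3 bonds to H → oxidation state -3.
Δ = -3 − (-3) = 0, so no net redox change at C3.

0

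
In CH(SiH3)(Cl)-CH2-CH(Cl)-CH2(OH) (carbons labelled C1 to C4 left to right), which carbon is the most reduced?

C2

Each bond to a more electronegative atom (O, N, halogen) counts +1, each bond to a less electronegative atom (H, metal, B, Si) counts −1, and each C–C bond counts 0. Tallying each carbon:
C1: 1C, 1H, 1Cl, 1Si → 0 − 1 + 1 − 1 = -1
C2: 2C, 2H → 0 − 2 = -2
C3: 2C, 1H, 1Cl → 0 − 1 + 1 = 0
C4: 1C, 2H, 1O → 0 − 2 + 1 = -1
The most reduced carbon is C2 at -2.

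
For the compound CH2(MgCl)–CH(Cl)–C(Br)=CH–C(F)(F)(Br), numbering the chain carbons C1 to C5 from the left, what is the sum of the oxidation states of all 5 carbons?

0

Count +1 for every bond to an atom more electronegative than carbon and −1 for every bond to one less electronegative; C–C bonds are 0. Tallying each carbon:
C1: 1C, 2H, 1Mg → 0 − 2 − 1 = -3
C2: 2C, 1H, 1Cl → 0 − 1 + 1 = 0
C3: 3C, 1Br → 0 + 1 = +1
C4: 3C, 1H → 0 − 1 = -1
C5: 1C, 2F, 1Br → 0 + 2 + 1 = +3
Sum = -3 + 0 + 1 − 1 + 3 = 0.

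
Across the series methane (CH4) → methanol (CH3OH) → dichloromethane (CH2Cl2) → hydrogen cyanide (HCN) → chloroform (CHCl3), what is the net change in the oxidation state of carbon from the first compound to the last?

Carbon oxidation states along the series — methane: -4, methanol: -2, dichloromethane: 0, hydrogen cyanide: +2, chloroform: +2.
Net change = +2 − (-4) = +6.

+6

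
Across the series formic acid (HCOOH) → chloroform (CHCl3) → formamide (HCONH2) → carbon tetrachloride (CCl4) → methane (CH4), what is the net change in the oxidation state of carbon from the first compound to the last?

Carbon oxidation states along the series — formic acid: +2, chloroform: +2, formamide: +2, carbon tetrachloride: +4, methane: -4.
Net change = -4 − (+2) = -6.

-6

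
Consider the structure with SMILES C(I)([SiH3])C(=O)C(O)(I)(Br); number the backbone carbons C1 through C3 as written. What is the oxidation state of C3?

C3 has one bond to C (0), one bond to O (+1), one bond to I (+1), one bond to Br (+1).
Oxidation state = 0 + 1 + 1 + 1 = +3.

+3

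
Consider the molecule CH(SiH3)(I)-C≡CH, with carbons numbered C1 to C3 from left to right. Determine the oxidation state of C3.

Each bond to a more electronegative atom (O, N, halogen) counts +1, each bond to a less electronegative atom (H, metal, B, Si) counts −1, and each C–C bond counts 0.
C3 has a triple bond to C (3×0 = 0), one bond to H (-1).
Oxidation state = 0 − 1 = -1.

-1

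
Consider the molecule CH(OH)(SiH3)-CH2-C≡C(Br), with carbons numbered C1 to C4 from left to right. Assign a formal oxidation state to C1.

C1 has one bond to C (0), one bond to O (+1), one bond to Si (-1), one bond to H (-1).
Oxidation state = 0 + 1 − 1 − 1 = -1.

-1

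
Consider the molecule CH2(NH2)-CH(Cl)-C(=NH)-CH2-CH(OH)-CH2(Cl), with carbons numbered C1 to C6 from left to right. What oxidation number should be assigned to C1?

-1

C1 has one bond to C (0), one bond to N (+1), one bond to H (-1), one bond to H (-1).
Oxidation state = 0 + 1 − 1 − 1 = -1.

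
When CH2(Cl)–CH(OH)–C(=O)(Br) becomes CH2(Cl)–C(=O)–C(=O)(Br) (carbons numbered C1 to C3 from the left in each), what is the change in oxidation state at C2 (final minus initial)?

+2

Before: C2 has 2 bonds to C, 1 bond to H, 1 bond to O → oxidation state 0.
After: C2 has 2 bonds to C, 2 bonds to O → oxidation state +2.
Δ = +2 − (0) = +2, so this is an oxidation at C2.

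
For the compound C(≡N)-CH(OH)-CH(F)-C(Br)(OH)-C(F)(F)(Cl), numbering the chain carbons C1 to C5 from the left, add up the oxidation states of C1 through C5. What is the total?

Bonds to more-electronegative neighbours contribute +1 each, bonds to H or metals contribute −1 each, and C–C bonds contribute 0. Tallying each carbon:
C1: 1C, 3N → 0 + 3 = +3
C2: 2C, 1H, 1O → 0 − 1 + 1 = 0
C3: 2C, 1H, 1F → 0 − 1 + 1 = 0
C4: 2C, 1O, 1Br → 0 + 1 + 1 = +2
C5: 1C, 2F, 1Cl → 0 + 2 + 1 = +3
Sum = +3 + 0 + 0 + 2 + 3 = +8.

+8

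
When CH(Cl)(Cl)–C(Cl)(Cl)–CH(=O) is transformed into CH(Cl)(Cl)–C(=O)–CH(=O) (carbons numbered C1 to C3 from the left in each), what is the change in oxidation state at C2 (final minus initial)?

0

Before: C2 has 2 bonds to C, 2 bonds to Cl → oxidation state +2.
After: C2 has 2 bonds to C, 2 bonds to O → oxidation state +2.
Δ = +2 − (+2) = 0, so no net redox change at C2.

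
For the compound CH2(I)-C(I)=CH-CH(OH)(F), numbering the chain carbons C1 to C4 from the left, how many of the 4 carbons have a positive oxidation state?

2

Bonds to more-electronegative neighbours contribute +1 each, bonds to H or metals contribute −1 each, and C–C bonds contribute 0. Tallying each carbon:
C1: 1C, 2H, 1I → 0 − 2 + 1 = -1
C2: 3C, 1I → 0 + 1 = +1
C3: 3C, 1H → 0 − 1 = -1
C4: 1C, 1H, 1O, 1F → 0 − 1 + 1 + 1 = +1
2 carbons (C2, C4) meet the condition.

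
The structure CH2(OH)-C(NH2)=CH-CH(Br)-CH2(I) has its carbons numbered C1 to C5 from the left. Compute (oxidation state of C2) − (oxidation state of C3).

+2

C2: 3C, 1N → 0 + 1 = +1
C3: 3C, 1H → 0 − 1 = -1
Difference: +1 − (-1) = +2.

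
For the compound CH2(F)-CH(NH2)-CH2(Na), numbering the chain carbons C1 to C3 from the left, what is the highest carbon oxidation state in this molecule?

Each bond to a more electronegative atom (O, N, halogen) counts +1, each bond to a less electronegative atom (H, metal, B, Si) counts −1, and each C–C bond counts 0. Tallying each carbon:
C1: 1C, 2H, 1F → 0 − 2 + 1 = -1
C2: 2C, 1H, 1N → 0 − 1 + 1 = 0
C3: 1C, 2H, 1Na → 0 − 2 − 1 = -3
The highest value is 0.

0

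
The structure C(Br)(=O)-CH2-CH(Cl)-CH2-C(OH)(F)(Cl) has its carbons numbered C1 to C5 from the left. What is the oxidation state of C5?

C5 has one bond to C (0), one bond to O (+1), one bond to F (+1), one bond to Cl (+1).
Oxidation state = 0 + 1 + 1 + 1 = +3.

+3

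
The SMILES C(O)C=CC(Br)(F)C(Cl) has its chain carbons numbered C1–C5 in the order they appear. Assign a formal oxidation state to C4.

C4 has one bond to C (0), one bond to C (0), one bond to Br (+1), one bond to F (+1).
Oxidation state = 0 + 0 + 1 + 1 = +2.

+2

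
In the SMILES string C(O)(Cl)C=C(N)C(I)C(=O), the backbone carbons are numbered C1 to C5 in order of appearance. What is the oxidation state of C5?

Bonds to more-electronegative neighbours contribute +1 each, bonds to H or metals contribute −1 each, and C–C bonds contribute 0.
C5 has one bond to C (0), one bond to H (-1), a double bond to O (2×+1 = +2).
Oxidation state = 0 − 1 + 2 = +1.

+1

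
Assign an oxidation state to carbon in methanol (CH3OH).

-2

Count +1 for every bond to an atom more electronegative than carbon and −1 for every bond to one less electronegative; C–C bonds are 0.
The carbon has one bond to H (-1), one bond to H (-1), one bond to H (-1), one bond to O (+1).
Oxidation state = -1 − 1 − 1 + 1 = -2.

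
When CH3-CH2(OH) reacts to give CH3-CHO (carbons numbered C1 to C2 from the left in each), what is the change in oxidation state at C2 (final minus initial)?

+2

Before: C2 has 1 bond to C, 2 bonds to H, 1 bond to O → oxidation state -1.
After: C2 has 1 bond to C, 1 bond to H, 2 bonds to O → oxidation state +1.
Δ = +1 − (-1) = +2, so this is an oxidation at C2.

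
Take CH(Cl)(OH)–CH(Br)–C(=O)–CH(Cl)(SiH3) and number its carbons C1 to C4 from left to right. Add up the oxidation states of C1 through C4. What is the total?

+2

Count +1 for every bond to an atom more electronegative than carbon and −1 for every bond to one less electronegative; C–C bonds are 0. Tallying each carbon:
C1: 1C, 1H, 1O, 1Cl → 0 − 1 + 1 + 1 = +1
C2: 2C, 1H, 1Br → 0 − 1 + 1 = 0
C3: 2C, 2O → 0 + 2 = +2
C4: 1C, 1H, 1Cl, 1Si → 0 − 1 + 1 − 1 = -1
Sum = +1 + 0 + 2 − 1 = +2.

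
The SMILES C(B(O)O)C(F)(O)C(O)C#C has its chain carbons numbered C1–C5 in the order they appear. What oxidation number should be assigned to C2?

C2 has one bond to C (0), one bond to C (0), one bond to F (+1), one bond to O (+1).
Oxidation state = 0 + 0 + 1 + 1 = +2.

+2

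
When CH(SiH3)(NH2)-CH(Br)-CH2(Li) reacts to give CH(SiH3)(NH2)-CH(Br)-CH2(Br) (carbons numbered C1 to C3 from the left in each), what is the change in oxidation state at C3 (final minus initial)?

Before: C3 has 1 bond to C, 2 bonds to H, 1 bond to Li → oxidation state -3.
After: C3 has 1 bond to C, 2 bonds to H, 1 bond to Br → oxidation state -1.
Δ = -1 − (-3) = +2, so this is an oxidation at C3.

+2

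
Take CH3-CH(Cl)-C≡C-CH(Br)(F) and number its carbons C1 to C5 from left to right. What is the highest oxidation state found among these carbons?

Tallying each carbon's bonds:
C1: 1C, 3H → 0 − 3 = -3
C2: 2C, 1H, 1Cl → 0 − 1 + 1 = 0
C3: 4C → 0 = 0
C4: 4C → 0 = 0
C5: 1C, 1H, 1F, 1Br → 0 − 1 + 1 + 1 = +1
The highest value is +1.

+1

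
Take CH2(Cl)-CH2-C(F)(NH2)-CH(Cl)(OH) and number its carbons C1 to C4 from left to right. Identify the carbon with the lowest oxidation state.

C2

Tallying each carbon's bonds:
C1: 1C, 2H, 1Cl → 0 − 2 + 1 = -1
C2: 2C, 2H → 0 − 2 = -2
C3: 2C, 1N, 1F → 0 + 1 + 1 = +2
C4: 1C, 1H, 1O, 1Cl → 0 − 1 + 1 + 1 = +1
The most reduced carbon is C2 at -2.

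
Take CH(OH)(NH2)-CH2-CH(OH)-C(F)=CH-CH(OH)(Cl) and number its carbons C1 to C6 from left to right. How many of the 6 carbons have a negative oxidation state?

Tallying each carbon's bonds:
C1: 1C, 1H, 1O, 1N → 0 − 1 + 1 + 1 = +1
C2: 2C, 2H → 0 − 2 = -2
C3: 2C, 1H, 1O → 0 − 1 + 1 = 0
C4: 3C, 1F → 0 + 1 = +1
C5: 3C, 1H → 0 − 1 = -1
C6: 1C, 1H, 1O, 1Cl → 0 − 1 + 1 + 1 = +1
2 carbons (C2, C5) meet the condition.

2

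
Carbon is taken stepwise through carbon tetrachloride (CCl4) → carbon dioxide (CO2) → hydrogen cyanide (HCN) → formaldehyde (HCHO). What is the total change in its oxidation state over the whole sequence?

Carbon oxidation states along the series — carbon tetrachloride: +4, carbon dioxide: +4, hydrogen cyanide: +2, formaldehyde: 0.
Net change = 0 − (+4) = -4.

-4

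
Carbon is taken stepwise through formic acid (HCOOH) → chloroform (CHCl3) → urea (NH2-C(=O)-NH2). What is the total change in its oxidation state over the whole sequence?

Carbon oxidation states along the series — formic acid: +2, chloroform: +2, urea: +4.
Net change = +4 − (+2) = +2.

+2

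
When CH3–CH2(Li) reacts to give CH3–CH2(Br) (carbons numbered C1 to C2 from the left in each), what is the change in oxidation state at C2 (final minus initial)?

Before: C2 has 1 bond to C, 2 bonds to H, 1 bond to Li → oxidation state -3.
After: C2 has 1 bond to C, 2 bonds to H, 1 bond to Br → oxidation state -1.
Δ = -1 − (-3) = +2, so this is an oxidation at C2.

+2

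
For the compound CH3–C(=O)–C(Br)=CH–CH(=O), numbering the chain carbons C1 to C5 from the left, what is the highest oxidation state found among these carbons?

Tallying each carbon's bonds:
C1: 1C, 3H → 0 − 3 = -3
C2: 2C, 2O → 0 + 2 = +2
C3: 3C, 1Br → 0 + 1 = +1
C4: 3C, 1H → 0 − 1 = -1
C5: 1C, 1H, 2O → 0 − 1 + 2 = +1
The highest value is +2.

+2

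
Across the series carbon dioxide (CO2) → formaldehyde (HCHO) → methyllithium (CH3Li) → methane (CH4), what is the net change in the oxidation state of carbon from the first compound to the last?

-8

Carbon oxidation states along the series — carbon dioxide: +4, formaldehyde: 0, methyllithium: -4, methane: -4.
Net change = -4 − (+4) = -8.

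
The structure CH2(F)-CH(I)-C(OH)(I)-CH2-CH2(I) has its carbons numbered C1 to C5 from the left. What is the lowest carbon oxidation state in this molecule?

-2

Tallying each carbon's bonds:
C1: 1C, 2H, 1F → 0 − 2 + 1 = -1
C2: 2C, 1H, 1I → 0 − 1 + 1 = 0
C3: 2C, 1O, 1I → 0 + 1 + 1 = +2
C4: 2C, 2H → 0 − 2 = -2
C5: 1C, 2H, 1I → 0 − 2 + 1 = -1
The lowest value is -2.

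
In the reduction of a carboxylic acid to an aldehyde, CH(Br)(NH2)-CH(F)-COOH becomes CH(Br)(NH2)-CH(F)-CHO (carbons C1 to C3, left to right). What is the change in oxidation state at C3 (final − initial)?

-2

Before: C3 has 1 bond to C, 3 bonds to O → oxidation state +3.
After: C3 has 1 bond to C, 1 bond to H, 2 bonds to O → oxidation state +1.
Δ = +1 − (+3) = -2, so this is a reduction at C3.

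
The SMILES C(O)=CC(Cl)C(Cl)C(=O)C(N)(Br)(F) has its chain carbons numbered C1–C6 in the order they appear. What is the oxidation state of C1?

Count +1 for every bond to an atom more electronegative than carbon and −1 for every bond to one less electronegative; C–C bonds are 0.
C1 has a double bond to C (2×0 = 0), one bond to H (-1), one bond to O (+1).
Oxidation state = 0 − 1 + 1 = 0.

0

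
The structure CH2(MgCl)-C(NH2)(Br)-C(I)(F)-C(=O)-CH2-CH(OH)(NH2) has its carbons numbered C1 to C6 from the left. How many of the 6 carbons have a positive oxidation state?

Tallying each carbon's bonds:
C1: 1C, 2H, 1Mg → 0 − 2 − 1 = -3
C2: 2C, 1N, 1Br → 0 + 1 + 1 = +2
C3: 2C, 1F, 1I → 0 + 1 + 1 = +2
C4: 2C, 2O → 0 + 2 = +2
C5: 2C, 2H → 0 − 2 = -2
C6: 1C, 1H, 1O, 1N → 0 − 1 + 1 + 1 = +1
4 carbons (C2, C3, C4, C6) meet the condition.

4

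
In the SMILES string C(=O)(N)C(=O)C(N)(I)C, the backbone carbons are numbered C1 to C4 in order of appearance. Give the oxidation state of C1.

C1 has one bond to C (0), a double bond to O (2×+1 = +2), one bond to N (+1).
Oxidation state = 0 + 2 + 1 = +3.

+3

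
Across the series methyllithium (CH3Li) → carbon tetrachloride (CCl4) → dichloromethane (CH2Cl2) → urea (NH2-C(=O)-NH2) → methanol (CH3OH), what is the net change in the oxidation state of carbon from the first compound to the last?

+2

Carbon oxidation states along the series — methyllithium: -4, carbon tetrachloride: +4, dichloromethane: 0, urea: +4, methanol: -2.
Net change = -2 − (-4) = +2.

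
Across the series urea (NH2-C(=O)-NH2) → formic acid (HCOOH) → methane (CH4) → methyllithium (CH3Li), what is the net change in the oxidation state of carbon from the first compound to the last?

Carbon oxidation states along the series — urea: +4, formic acid: +2, methane: -4, methyllithium: -4.
Net change = -4 − (+4) = -8.

-8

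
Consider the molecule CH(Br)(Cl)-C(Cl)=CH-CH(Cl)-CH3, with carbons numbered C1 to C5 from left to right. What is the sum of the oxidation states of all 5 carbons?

Tallying each carbon's bonds:
C1: 1C, 1H, 1Cl, 1Br → 0 − 1 + 1 + 1 = +1
C2: 3C, 1Cl → 0 + 1 = +1
C3: 3C, 1H → 0 − 1 = -1
C4: 2C, 1H, 1Cl → 0 − 1 + 1 = 0
C5: 1C, 3H → 0 − 3 = -3
Sum = +1 + 1 − 1 + 0 − 3 = -2.

-2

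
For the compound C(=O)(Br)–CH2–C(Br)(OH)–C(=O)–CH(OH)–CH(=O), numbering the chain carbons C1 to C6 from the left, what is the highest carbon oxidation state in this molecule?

+3

Each bond to a more electronegative atom (O, N, halogen) counts +1, each bond to a less electronegative atom (H, metal, B, Si) counts −1, and each C–C bond counts 0. Tallying each carbon:
C1: 1C, 2O, 1Br → 0 + 2 + 1 = +3
C2: 2C, 2H → 0 − 2 = -2
C3: 2C, 1O, 1Br → 0 + 1 + 1 = +2
C4: 2C, 2O → 0 + 2 = +2
C5: 2C, 1H, 1O → 0 − 1 + 1 = 0
C6: 1C, 1H, 2O → 0 − 1 + 2 = +1
The highest value is +3.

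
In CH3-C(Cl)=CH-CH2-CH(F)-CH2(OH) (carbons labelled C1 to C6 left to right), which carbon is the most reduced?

C1

Tallying each carbon's bonds:
C1: 1C, 3H → 0 − 3 = -3
C2: 3C, 1Cl → 0 + 1 = +1
C3: 3C, 1H → 0 − 1 = -1
C4: 2C, 2H → 0 − 2 = -2
C5: 2C, 1H, 1F → 0 − 1 + 1 = 0
C6: 1C, 2H, 1O → 0 − 2 + 1 = -1
The most reduced carbon is C1 at -3.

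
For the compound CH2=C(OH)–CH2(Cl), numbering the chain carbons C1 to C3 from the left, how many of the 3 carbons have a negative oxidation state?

Assign +1 per bond to O/N/halogen, −1 per bond to H or an electropositive element, and 0 per bond to carbon. Tallying each carbon:
C1: 2C, 2H → 0 − 2 = -2
C2: 3C, 1O → 0 + 1 = +1
C3: 1C, 2H, 1Cl → 0 − 2 + 1 = -1
2 carbons (C1, C3) meet the condition.

2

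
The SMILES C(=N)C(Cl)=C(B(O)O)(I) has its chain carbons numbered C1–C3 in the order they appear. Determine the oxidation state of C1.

+1

Bonds to more-electronegative neighbours contribute +1 each, bonds to H or metals contribute −1 each, and C–C bonds contribute 0.
C1 has one bond to C (0), one bond to H (-1), a double bond to N (2×+1 = +2).
Oxidation state = 0 − 1 + 2 = +1.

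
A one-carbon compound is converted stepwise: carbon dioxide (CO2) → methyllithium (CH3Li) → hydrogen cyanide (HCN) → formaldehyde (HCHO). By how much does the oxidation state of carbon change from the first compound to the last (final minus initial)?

Carbon oxidation states along the series — carbon dioxide: +4, methyllithium: -4, hydrogen cyanide: +2, formaldehyde: 0.
Net change = 0 − (+4) = -4.

-4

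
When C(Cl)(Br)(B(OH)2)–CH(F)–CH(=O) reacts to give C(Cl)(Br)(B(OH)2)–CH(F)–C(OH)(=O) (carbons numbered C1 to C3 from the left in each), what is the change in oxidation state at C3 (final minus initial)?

+2

Before: C3 has 1 bond to C, 1 bond to H, 2 bonds to O → oxidation state +1.
After: C3 has 1 bond to C, 3 bonds to O → oxidation state +3.
Δ = +3 − (+1) = +2, so this is an oxidation at C3.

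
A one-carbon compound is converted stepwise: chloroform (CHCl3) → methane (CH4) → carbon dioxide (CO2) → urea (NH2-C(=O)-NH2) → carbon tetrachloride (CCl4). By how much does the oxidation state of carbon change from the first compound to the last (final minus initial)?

+2

Carbon oxidation states along the series — chloroform: +2, methane: -4, carbon dioxide: +4, urea: +4, carbon tetrachloride: +4.
Net change = +4 − (+2) = +2.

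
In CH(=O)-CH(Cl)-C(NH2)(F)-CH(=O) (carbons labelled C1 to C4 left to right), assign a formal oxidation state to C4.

+1

C4 has one bond to C (0), a double bond to O (2×+1 = +2), one bond to H (-1).
Oxidation state = 0 + 2 − 1 = +1.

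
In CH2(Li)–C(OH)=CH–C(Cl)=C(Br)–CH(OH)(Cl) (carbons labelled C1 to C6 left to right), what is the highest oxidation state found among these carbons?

+1

Tallying each carbon's bonds:
C1: 1C, 2H, 1Li → 0 − 2 − 1 = -3
C2: 3C, 1O → 0 + 1 = +1
C3: 3C, 1H → 0 − 1 = -1
C4: 3C, 1Cl → 0 + 1 = +1
C5: 3C, 1Br → 0 + 1 = +1
C6: 1C, 1H, 1O, 1Cl → 0 − 1 + 1 + 1 = +1
The highest value is +1.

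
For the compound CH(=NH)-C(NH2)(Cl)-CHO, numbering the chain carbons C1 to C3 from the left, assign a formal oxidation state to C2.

+2

C2 has one bond to C (0), one bond to C (0), one bond to N (+1), one bond to Cl (+1).
Oxidation state = 0 + 0 + 1 + 1 = +2.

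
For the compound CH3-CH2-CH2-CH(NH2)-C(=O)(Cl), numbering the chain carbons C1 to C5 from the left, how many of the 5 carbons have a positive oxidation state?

Each bond to a more electronegative atom (O, N, halogen) counts +1, each bond to a less electronegative atom (H, metal, B, Si) counts −1, and each C–C bond counts 0. Tallying each carbon:
C1: 1C, 3H → 0 − 3 = -3
C2: 2C, 2H → 0 − 2 = -2
C3: 2C, 2H → 0 − 2 = -2
C4: 2C, 1H, 1N → 0 − 1 + 1 = 0
C5: 1C, 2O, 1Cl → 0 + 2 + 1 = +3
1 carbon (C5) meets the condition.

1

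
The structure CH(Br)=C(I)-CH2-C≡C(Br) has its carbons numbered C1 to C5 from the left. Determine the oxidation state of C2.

+1

Bonds to more-electronegative neighbours contribute +1 each, bonds to H or metals contribute −1 each, and C–C bonds contribute 0.
C2 has a double bond to C (2×0 = 0), one bond to C (0), one bond to I (+1).
Oxidation state = 0 + 0 + 1 = +1.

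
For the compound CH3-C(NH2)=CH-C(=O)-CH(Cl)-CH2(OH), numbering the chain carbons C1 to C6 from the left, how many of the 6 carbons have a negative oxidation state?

3

Tallying each carbon's bonds:
C1: 1C, 3H → 0 − 3 = -3
C2: 3C, 1N → 0 + 1 = +1
C3: 3C, 1H → 0 − 1 = -1
C4: 2C, 2O → 0 + 2 = +2
C5: 2C, 1H, 1Cl → 0 − 1 + 1 = 0
C6: 1C, 2H, 1O → 0 − 2 + 1 = -1
3 carbons (C1, C3, C6) meet the condition.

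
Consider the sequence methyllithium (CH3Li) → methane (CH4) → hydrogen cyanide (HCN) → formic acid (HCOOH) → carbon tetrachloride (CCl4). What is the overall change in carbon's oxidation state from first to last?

+8

Carbon oxidation states along the series — methyllithium: -4, methane: -4, hydrogen cyanide: +2, formic acid: +2, carbon tetrachloride: +4.
Net change = +4 − (-4) = +8.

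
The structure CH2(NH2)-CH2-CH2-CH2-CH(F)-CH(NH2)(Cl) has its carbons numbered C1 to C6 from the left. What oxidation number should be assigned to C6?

+1

C6 has one bond to C (0), one bond to N (+1), one bond to H (-1), one bond to Cl (+1).
Oxidation state = 0 + 1 − 1 + 1 = +1.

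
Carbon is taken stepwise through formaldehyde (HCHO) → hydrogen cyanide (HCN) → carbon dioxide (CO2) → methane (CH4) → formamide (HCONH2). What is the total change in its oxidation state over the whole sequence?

Carbon oxidation states along the series — formaldehyde: 0, hydrogen cyanide: +2, carbon dioxide: +4, methane: -4, formamide: +2.
Net change = +2 − (0) = +2.

+2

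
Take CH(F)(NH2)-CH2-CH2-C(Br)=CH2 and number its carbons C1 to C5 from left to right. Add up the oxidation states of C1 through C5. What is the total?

-4

Each bond to a more electronegative atom (O, N, halogen) counts +1, each bond to a less electronegative atom (H, metal, B, Si) counts −1, and each C–C bond counts 0. Tallying each carbon:
C1: 1C, 1H, 1N, 1F → 0 − 1 + 1 + 1 = +1
C2: 2C, 2H → 0 − 2 = -2
C3: 2C, 2H → 0 − 2 = -2
C4: 3C, 1Br → 0 + 1 = +1
C5: 2C, 2H → 0 − 2 = -2
Sum = +1 − 2 − 2 + 1 − 2 = -4.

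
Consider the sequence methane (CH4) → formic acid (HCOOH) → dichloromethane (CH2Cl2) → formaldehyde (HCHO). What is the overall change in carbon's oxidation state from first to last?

Carbon oxidation states along the series — methane: -4, formic acid: +2, dichloromethane: 0, formaldehyde: 0.
Net change = 0 − (-4) = +4.

+4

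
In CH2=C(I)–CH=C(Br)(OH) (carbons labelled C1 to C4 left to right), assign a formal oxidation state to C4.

+2

Bonds to more-electronegative neighbours contribute +1 each, bonds to H or metals contribute −1 each, and C–C bonds contribute 0.
C4 has a double bond to C (2×0 = 0), one bond to Br (+1), one bond to O (+1).
Oxidation state = 0 + 1 + 1 = +2.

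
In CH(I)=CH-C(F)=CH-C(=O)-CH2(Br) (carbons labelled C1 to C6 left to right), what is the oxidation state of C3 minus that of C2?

+2

C3: 3C, 1F → 0 + 1 = +1
C2: 3C, 1H → 0 − 1 = -1
Difference: +1 − (-1) = +2.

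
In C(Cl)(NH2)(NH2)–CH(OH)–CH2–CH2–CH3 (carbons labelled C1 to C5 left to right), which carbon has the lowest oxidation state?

C5

Tallying each carbon's bonds:
C1: 1C, 2N, 1Cl → 0 + 2 + 1 = +3
C2: 2C, 1H, 1O → 0 − 1 + 1 = 0
C3: 2C, 2H → 0 − 2 = -2
C4: 2C, 2H → 0 − 2 = -2
C5: 1C, 3H → 0 − 3 = -3
The most reduced carbon is C5 at -3.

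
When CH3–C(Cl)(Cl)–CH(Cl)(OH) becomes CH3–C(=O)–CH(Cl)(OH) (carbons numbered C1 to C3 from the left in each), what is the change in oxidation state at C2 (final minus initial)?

Before: C2 has 2 bonds to C, 2 bonds to Cl → oxidation state +2.
After: C2 has 2 bonds to C, 2 bonds to O → oxidation state +2.
Δ = +2 − (+2) = 0, so no net redox change at C2.

0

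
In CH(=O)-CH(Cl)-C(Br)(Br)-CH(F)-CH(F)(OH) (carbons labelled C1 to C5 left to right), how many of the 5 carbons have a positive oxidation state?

3

Assign +1 per bond to O/N/halogen, −1 per bond to H or an electropositive element, and 0 per bond to carbon. Tallying each carbon:
C1: 1C, 1H, 2O → 0 − 1 + 2 = +1
C2: 2C, 1H, 1Cl → 0 − 1 + 1 = 0
C3: 2C, 2Br → 0 + 2 = +2
C4: 2C, 1H, 1F → 0 − 1 + 1 = 0
C5: 1C, 1H, 1O, 1F → 0 − 1 + 1 + 1 = +1
3 carbons (C1, C3, C5) meet the condition.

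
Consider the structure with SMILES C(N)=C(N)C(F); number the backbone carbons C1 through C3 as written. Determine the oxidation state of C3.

Count +1 for every bond to an atom more electronegative than carbon and −1 for every bond to one less electronegative; C–C bonds are 0.
C3 has one bond to C (0), one bond to H (-1), one bond to H (-1), one bond to F (+1).
Oxidation state = 0 − 1 − 1 + 1 = -1.

-1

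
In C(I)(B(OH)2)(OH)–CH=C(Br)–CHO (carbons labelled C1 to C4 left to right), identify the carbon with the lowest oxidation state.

Tallying each carbon's bonds:
C1: 1C, 1O, 1I, 1B → 0 + 1 + 1 − 1 = +1
C2: 3C, 1H → 0 − 1 = -1
C3: 3C, 1Br → 0 + 1 = +1
C4: 1C, 1H, 2O → 0 − 1 + 2 = +1
The most reduced carbon is C2 at -1.

C2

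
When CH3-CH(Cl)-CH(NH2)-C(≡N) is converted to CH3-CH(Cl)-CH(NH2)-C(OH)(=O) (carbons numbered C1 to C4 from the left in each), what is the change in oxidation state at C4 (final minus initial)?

Before: C4 has 1 bond to C, 3 bonds to N → oxidation state +3.
After: C4 has 1 bond to C, 3 bonds to O → oxidation state +3.
Δ = +3 − (+3) = 0, so no net redox change at C4.

0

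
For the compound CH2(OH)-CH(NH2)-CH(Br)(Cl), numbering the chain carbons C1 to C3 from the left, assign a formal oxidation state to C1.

-1

C1 has one bond to C (0), one bond to H (-1), one bond to O (+1), one bond to H (-1).
Oxidation state = 0 − 1 + 1 − 1 = -1.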